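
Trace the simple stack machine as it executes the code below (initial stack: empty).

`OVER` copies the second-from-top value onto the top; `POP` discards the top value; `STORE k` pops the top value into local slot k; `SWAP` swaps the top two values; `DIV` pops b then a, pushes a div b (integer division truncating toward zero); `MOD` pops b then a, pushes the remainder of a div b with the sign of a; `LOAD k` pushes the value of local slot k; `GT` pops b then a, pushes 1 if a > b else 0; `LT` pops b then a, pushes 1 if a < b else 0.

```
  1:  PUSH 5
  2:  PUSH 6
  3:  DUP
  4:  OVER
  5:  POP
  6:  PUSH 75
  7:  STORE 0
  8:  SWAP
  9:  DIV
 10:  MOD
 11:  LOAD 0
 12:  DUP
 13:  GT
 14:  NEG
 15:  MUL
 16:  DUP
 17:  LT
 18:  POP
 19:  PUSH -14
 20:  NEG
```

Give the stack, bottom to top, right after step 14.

PUSH 5  : [5]
PUSH 6  : [5, 6]
DUP     : [5, 6, 6]
OVER    : [5, 6, 6, 6]
POP     : [5, 6, 6]
PUSH 75 : [5, 6, 6, 75]
STORE 0 : [5, 6, 6]
SWAP    : [5, 6, 6]
DIV     : [5, 1]
MOD     : [0]
LOAD 0  : [0, 75]
DUP     : [0, 75, 75]
GT      : [0, 0]
NEG     : [0, 0]

[0, 0]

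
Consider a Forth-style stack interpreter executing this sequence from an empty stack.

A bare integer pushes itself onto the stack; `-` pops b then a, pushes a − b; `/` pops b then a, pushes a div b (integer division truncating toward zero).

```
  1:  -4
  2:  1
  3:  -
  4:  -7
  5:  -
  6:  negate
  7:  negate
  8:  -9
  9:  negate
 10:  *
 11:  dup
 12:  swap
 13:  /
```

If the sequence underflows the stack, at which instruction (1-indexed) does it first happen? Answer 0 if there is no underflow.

0

-4     : [-4]
1      : [-4, 1]
-      : [-5]
-7     : [-5, -7]
-      : [2]
negate : [-2]
negate : [2]
-9     : [2, -9]
negate : [2, 9]
*      : [18]
dup    : [18, 18]
swap   : [18, 18]
/      : [1]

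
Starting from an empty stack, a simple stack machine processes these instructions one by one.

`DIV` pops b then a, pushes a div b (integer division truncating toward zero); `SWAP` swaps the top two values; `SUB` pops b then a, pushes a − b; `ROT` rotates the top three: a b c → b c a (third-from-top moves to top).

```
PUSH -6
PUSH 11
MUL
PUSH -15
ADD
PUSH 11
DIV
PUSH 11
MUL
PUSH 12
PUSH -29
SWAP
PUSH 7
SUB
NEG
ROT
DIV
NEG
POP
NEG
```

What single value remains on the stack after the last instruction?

PUSH -6   -6
PUSH 11   -6 11
MUL       -66
PUSH -15  -66 -15
ADD       -81
PUSH 11   -81 11
DIV       -7
PUSH 11   -7 11
MUL       -77
PUSH 12   -77 12
PUSH -29  -77 12 -29
SWAP      -77 -29 12
PUSH 7    -77 -29 12 7
SUB       -77 -29 5
NEG       -77 -29 -5
ROT       -29 -5 -77
DIV       -29 0
NEG       -29 0
POP       -29
NEG       29

29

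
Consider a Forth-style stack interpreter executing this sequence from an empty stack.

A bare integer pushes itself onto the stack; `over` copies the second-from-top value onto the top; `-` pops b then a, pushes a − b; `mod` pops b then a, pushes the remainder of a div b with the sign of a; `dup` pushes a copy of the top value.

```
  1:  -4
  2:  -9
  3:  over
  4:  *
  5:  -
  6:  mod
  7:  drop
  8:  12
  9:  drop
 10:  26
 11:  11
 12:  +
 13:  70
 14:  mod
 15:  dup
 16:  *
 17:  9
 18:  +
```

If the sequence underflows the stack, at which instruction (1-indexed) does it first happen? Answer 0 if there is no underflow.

6

-4   : -4
-9   : -4 -9
over : -4 -9 -4
*    : -4 36
-    : -40
mod  — needs 2 operands, stack has 1 → underflow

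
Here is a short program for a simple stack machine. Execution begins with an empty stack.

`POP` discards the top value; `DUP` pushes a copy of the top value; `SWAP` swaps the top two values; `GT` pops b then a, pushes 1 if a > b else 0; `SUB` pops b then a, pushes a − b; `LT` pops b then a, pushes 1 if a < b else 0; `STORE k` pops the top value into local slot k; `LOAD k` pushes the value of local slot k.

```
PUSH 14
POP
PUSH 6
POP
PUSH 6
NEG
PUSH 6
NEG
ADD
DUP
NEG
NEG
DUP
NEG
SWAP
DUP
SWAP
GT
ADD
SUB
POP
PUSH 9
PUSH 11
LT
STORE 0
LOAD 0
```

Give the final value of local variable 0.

1

PUSH 14 : 14
POP     : (empty)
PUSH 6  : 6
POP     : (empty)
PUSH 6  : 6
NEG     : -6
PUSH 6  : -6 6
NEG     : -6 -6
ADD     : -12
DUP     : -12 -12
NEG     : -12 12
NEG     : -12 -12
DUP     : -12 -12 -12
NEG     : -12 -12 12
SWAP    : -12 12 -12
DUP     : -12 12 -12 -12
SWAP    : -12 12 -12 -12
GT      : -12 12 0
ADD     : -12 12
SUB     : -24
POP     : (empty)
PUSH 9  : 9
PUSH 11 : 9 11
LT      : 1
STORE 0 : (empty)
LOAD 0  : 1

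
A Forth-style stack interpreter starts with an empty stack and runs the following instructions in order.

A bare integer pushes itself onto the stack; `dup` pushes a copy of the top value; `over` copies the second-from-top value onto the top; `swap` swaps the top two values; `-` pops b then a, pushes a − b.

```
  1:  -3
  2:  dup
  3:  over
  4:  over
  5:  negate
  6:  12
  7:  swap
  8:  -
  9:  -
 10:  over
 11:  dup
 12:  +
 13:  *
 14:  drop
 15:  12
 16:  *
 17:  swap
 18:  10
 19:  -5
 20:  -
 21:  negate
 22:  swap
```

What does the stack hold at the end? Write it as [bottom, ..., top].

[-36, -15, -3]

-3      [-3]
dup     [-3, -3]
over    [-3, -3, -3]
over    [-3, -3, -3, -3]
negate  [-3, -3, -3, 3]
12      [-3, -3, -3, 3, 12]
swap    [-3, -3, -3, 12, 3]
-       [-3, -3, -3, 9]
-       [-3, -3, -12]
over    [-3, -3, -12, -3]
dup     [-3, -3, -12, -3, -3]
+       [-3, -3, -12, -6]
*       [-3, -3, 72]
drop    [-3, -3]
12      [-3, -3, 12]
*       [-3, -36]
swap    [-36, -3]
10      [-36, -3, 10]
-5      [-36, -3, 10, -5]
-       [-36, -3, 15]
negate  [-36, -3, -15]
swap    [-36, -15, -3]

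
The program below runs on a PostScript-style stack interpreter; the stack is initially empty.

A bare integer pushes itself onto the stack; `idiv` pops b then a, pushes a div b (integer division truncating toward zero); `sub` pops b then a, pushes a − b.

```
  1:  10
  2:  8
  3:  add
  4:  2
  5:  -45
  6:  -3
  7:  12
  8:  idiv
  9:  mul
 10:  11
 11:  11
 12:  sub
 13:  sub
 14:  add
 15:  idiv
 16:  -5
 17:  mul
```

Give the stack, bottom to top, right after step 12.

10   → 10
8    → 10 8
add  → 18
2    → 18 2
-45  → 18 2 -45
-3   → 18 2 -45 -3
12   → 18 2 -45 -3 12
idiv → 18 2 -45 0
mul  → 18 2 0
11   → 18 2 0 11
11   → 18 2 0 11 11
sub  → 18 2 0 0

[18, 2, 0, 0]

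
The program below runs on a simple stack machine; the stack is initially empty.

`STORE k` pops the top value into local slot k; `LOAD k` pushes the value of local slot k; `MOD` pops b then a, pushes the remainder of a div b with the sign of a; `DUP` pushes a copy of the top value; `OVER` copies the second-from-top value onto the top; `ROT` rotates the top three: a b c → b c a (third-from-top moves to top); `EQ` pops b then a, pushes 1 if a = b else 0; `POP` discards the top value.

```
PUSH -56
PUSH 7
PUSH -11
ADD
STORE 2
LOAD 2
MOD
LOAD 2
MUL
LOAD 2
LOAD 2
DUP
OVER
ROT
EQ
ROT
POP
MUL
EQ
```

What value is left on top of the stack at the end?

0

PUSH -56  -56
PUSH 7    -56 7
PUSH -11  -56 7 -11
ADD       -56 -4
STORE 2   -56
LOAD 2    -56 -4
MOD       0
LOAD 2    0 -4
MUL       0
LOAD 2    0 -4
LOAD 2    0 -4 -4
DUP       0 -4 -4 -4
OVER      0 -4 -4 -4 -4
ROT       0 -4 -4 -4 -4
EQ        0 -4 -4 1
ROT       0 -4 1 -4
POP       0 -4 1
MUL       0 -4
EQ        0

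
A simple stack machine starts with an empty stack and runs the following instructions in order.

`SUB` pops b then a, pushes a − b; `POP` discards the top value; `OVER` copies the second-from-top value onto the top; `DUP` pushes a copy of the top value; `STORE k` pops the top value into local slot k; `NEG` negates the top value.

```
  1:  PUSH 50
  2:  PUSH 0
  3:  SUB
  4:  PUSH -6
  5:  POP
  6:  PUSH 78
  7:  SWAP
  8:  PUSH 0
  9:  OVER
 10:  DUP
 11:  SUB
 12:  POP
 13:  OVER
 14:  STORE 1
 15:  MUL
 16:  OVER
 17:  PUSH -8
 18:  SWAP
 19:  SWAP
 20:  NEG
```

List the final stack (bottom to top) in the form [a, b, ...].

[78, 0, 78, 8]

PUSH 50 : 50
PUSH 0  : 50 0
SUB     : 50
PUSH -6 : 50 -6
POP     : 50
PUSH 78 : 50 78
SWAP    : 78 50
PUSH 0  : 78 50 0
OVER    : 78 50 0 50
DUP     : 78 50 0 50 50
SUB     : 78 50 0 0
POP     : 78 50 0
OVER    : 78 50 0 50
STORE 1 : 78 50 0
MUL     : 78 0
OVER    : 78 0 78
PUSH -8 : 78 0 78 -8
SWAP    : 78 0 -8 78
SWAP    : 78 0 78 -8
NEG     : 78 0 78 8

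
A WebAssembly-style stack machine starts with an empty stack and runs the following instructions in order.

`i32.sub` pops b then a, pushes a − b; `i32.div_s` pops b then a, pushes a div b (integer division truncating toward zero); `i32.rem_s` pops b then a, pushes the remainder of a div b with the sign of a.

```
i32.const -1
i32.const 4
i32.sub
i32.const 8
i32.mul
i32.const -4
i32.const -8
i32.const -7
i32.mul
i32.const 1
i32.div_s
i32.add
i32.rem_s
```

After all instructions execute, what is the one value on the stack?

-40

i32.const -1 : -1
i32.const 4  : -1 4
i32.sub      : -5
i32.const 8  : -5 8
i32.mul      : -40
i32.const -4 : -40 -4
i32.const -8 : -40 -4 -8
i32.const -7 : -40 -4 -8 -7
i32.mul      : -40 -4 56
i32.const 1  : -40 -4 56 1
i32.div_s    : -40 -4 56
i32.add      : -40 52
i32.rem_s    : -40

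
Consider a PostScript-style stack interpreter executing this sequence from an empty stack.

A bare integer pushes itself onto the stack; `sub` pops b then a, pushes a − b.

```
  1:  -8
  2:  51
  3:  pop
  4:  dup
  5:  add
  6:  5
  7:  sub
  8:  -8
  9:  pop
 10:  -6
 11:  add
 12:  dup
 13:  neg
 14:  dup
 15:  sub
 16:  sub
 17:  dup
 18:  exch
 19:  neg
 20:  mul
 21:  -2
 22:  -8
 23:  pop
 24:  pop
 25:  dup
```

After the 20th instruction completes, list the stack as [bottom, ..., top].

[-729]

-8   → [-8]
51   → [-8, 51]
pop  → [-8]
dup  → [-8, -8]
add  → [-16]
5    → [-16, 5]
sub  → [-21]
-8   → [-21, -8]
pop  → [-21]
-6   → [-21, -6]
add  → [-27]
dup  → [-27, -27]
neg  → [-27, 27]
dup  → [-27, 27, 27]
sub  → [-27, 0]
sub  → [-27]
dup  → [-27, -27]
exch → [-27, -27]
neg  → [-27, 27]
mul  → [-729]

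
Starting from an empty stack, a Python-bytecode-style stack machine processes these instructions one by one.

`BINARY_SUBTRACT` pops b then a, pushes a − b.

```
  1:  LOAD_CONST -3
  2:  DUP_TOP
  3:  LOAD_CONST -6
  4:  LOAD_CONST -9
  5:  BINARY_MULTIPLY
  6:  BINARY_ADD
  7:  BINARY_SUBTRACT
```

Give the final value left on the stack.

-54

LOAD_CONST -3   : -3
DUP_TOP         : -3 -3
LOAD_CONST -6   : -3 -3 -6
LOAD_CONST -9   : -3 -3 -6 -9
BINARY_MULTIPLY : -3 -3 54
BINARY_ADD      : -3 51
BINARY_SUBTRACT : -54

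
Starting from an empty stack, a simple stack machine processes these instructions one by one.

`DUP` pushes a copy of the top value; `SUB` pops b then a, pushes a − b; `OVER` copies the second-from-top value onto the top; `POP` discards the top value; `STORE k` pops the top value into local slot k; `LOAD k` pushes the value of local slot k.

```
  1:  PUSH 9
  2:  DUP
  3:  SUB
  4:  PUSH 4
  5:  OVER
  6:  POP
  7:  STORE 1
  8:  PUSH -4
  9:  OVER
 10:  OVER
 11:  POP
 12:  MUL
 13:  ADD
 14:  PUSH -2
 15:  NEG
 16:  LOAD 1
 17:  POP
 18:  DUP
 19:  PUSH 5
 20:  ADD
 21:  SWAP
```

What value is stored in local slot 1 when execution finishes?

PUSH 9  → [9]
DUP     → [9, 9]
SUB     → [0]
PUSH 4  → [0, 4]
OVER    → [0, 4, 0]
POP     → [0, 4]
STORE 1 → [0]
PUSH -4 → [0, -4]
OVER    → [0, -4, 0]
OVER    → [0, -4, 0, -4]
POP     → [0, -4, 0]
MUL     → [0, 0]
ADD     → [0]
PUSH -2 → [0, -2]
NEG     → [0, 2]
LOAD 1  → [0, 2, 4]
POP     → [0, 2]
DUP     → [0, 2, 2]
PUSH 5  → [0, 2, 2, 5]
ADD     → [0, 2, 7]
SWAP    → [0, 7, 2]

4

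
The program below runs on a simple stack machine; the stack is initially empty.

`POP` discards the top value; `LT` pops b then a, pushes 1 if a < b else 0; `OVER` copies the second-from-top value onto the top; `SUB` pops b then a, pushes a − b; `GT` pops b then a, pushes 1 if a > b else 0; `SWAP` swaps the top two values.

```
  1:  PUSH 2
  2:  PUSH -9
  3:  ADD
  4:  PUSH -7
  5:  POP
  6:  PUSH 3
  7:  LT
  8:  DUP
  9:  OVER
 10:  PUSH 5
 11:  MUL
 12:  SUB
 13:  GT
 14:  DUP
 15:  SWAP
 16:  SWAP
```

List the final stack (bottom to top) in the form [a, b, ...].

[1, 1]

PUSH 2  → [2]
PUSH -9 → [2, -9]
ADD     → [-7]
PUSH -7 → [-7, -7]
POP     → [-7]
PUSH 3  → [-7, 3]
LT      → [1]
DUP     → [1, 1]
OVER    → [1, 1, 1]
PUSH 5  → [1, 1, 1, 5]
MUL     → [1, 1, 5]
SUB     → [1, -4]
GT      → [1]
DUP     → [1, 1]
SWAP    → [1, 1]
SWAP    → [1, 1]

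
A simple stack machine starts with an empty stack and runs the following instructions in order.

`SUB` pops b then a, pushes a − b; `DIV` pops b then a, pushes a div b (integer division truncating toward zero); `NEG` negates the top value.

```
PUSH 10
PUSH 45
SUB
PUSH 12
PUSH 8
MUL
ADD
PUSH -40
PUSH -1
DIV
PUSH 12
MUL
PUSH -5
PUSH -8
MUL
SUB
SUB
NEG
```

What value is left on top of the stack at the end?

PUSH 10   10
PUSH 45   10 45
SUB       -35
PUSH 12   -35 12
PUSH 8    -35 12 8
MUL       -35 96
ADD       61
PUSH -40  61 -40
PUSH -1   61 -40 -1
DIV       61 40
PUSH 12   61 40 12
MUL       61 480
PUSH -5   61 480 -5
PUSH -8   61 480 -5 -8
MUL       61 480 40
SUB       61 440
SUB       -379
NEG       379

379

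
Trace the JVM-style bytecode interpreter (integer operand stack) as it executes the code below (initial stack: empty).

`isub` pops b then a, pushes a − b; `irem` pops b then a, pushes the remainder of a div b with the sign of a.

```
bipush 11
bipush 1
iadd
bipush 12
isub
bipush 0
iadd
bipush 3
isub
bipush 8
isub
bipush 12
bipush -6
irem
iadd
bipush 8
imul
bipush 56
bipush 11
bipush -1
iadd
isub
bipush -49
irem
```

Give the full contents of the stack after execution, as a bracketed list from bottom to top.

bipush 11  : [11]
bipush 1   : [11, 1]
iadd       : [12]
bipush 12  : [12, 12]
isub       : [0]
bipush 0   : [0, 0]
iadd       : [0]
bipush 3   : [0, 3]
isub       : [-3]
bipush 8   : [-3, 8]
isub       : [-11]
bipush 12  : [-11, 12]
bipush -6  : [-11, 12, -6]
irem       : [-11, 0]
iadd       : [-11]
bipush 8   : [-11, 8]
imul       : [-88]
bipush 56  : [-88, 56]
bipush 11  : [-88, 56, 11]
bipush -1  : [-88, 56, 11, -1]
iadd       : [-88, 56, 10]
isub       : [-88, 46]
bipush -49 : [-88, 46, -49]
irem       : [-88, 46]

[-88, 46]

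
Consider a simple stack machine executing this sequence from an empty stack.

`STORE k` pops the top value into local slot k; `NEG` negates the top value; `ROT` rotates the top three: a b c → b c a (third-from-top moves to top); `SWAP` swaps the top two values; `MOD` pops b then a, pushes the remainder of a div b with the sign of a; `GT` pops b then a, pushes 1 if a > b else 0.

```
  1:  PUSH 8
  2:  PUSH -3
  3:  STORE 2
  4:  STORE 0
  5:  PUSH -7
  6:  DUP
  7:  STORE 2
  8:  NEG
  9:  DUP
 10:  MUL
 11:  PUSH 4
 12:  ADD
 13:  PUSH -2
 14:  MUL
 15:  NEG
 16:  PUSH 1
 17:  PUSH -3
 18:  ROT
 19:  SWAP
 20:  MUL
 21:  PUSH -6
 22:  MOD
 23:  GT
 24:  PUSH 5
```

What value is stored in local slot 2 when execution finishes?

-7

PUSH 8  -> [8]
PUSH -3 -> [8, -3]
STORE 2 -> [8]
STORE 0 -> []
PUSH -7 -> [-7]
DUP     -> [-7, -7]
STORE 2 -> [-7]
NEG     -> [7]
DUP     -> [7, 7]
MUL     -> [49]
PUSH 4  -> [49, 4]
ADD     -> [53]
PUSH -2 -> [53, -2]
MUL     -> [-106]
NEG     -> [106]
PUSH 1  -> [106, 1]
PUSH -3 -> [106, 1, -3]
ROT     -> [1, -3, 106]
SWAP    -> [1, 106, -3]
MUL     -> [1, -318]
PUSH -6 -> [1, -318, -6]
MOD     -> [1, 0]
GT      -> [1]
PUSH 5  -> [1, 5]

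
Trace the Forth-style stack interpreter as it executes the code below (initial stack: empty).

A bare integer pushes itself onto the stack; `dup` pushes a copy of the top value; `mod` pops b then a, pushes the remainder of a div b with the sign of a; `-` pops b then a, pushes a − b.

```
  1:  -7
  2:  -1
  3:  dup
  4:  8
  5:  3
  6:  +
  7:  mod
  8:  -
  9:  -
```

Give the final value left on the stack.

-7  → [-7]
-1  → [-7, -1]
dup → [-7, -1, -1]
8   → [-7, -1, -1, 8]
3   → [-7, -1, -1, 8, 3]
+   → [-7, -1, -1, 11]
mod → [-7, -1, -1]
-   → [-7, 0]
-   → [-7]

-7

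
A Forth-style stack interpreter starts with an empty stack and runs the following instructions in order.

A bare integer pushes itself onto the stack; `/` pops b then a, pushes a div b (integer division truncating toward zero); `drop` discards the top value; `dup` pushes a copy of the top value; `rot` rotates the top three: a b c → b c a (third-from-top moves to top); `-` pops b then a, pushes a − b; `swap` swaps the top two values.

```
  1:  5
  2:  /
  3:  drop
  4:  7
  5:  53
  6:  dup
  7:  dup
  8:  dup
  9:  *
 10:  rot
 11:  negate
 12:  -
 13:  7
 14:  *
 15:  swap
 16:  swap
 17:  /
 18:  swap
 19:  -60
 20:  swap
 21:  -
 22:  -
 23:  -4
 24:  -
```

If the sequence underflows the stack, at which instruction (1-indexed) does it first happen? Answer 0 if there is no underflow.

5 : 5
/  — needs 2 operands, stack has 1 → underflow

2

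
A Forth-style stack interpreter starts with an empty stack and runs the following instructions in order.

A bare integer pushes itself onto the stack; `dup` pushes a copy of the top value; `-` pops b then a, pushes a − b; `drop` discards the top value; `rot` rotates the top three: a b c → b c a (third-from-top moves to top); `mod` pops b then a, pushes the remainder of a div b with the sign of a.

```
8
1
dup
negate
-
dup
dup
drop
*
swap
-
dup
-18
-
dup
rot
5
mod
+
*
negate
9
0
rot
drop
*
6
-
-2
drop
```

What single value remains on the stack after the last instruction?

8       [8]
1       [8, 1]
dup     [8, 1, 1]
negate  [8, 1, -1]
-       [8, 2]
dup     [8, 2, 2]
dup     [8, 2, 2, 2]
drop    [8, 2, 2]
*       [8, 4]
swap    [4, 8]
-       [-4]
dup     [-4, -4]
-18     [-4, -4, -18]
-       [-4, 14]
dup     [-4, 14, 14]
rot     [14, 14, -4]
5       [14, 14, -4, 5]
mod     [14, 14, -4]
+       [14, 10]
*       [140]
negate  [-140]
9       [-140, 9]
0       [-140, 9, 0]
rot     [9, 0, -140]
drop    [9, 0]
*       [0]
6       [0, 6]
-       [-6]
-2      [-6, -2]
drop    [-6]

-6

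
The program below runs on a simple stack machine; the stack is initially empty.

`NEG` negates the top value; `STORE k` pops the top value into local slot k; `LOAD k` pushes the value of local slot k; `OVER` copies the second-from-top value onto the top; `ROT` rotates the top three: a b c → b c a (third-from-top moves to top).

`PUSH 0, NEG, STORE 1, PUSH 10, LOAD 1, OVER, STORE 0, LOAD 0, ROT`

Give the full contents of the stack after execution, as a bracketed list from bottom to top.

PUSH 0  : 0
NEG     : 0
STORE 1 : (empty)
PUSH 10 : 10
LOAD 1  : 10 0
OVER    : 10 0 10
STORE 0 : 10 0
LOAD 0  : 10 0 10
ROT     : 0 10 10

[0, 10, 10]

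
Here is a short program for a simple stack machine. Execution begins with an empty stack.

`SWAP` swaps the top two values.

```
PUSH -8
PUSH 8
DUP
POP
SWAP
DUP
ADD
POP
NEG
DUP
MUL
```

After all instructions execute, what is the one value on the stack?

64

PUSH -8 -> [-8]
PUSH 8  -> [-8, 8]
DUP     -> [-8, 8, 8]
POP     -> [-8, 8]
SWAP    -> [8, -8]
DUP     -> [8, -8, -8]
ADD     -> [8, -16]
POP     -> [8]
NEG     -> [-8]
DUP     -> [-8, -8]
MUL     -> [64]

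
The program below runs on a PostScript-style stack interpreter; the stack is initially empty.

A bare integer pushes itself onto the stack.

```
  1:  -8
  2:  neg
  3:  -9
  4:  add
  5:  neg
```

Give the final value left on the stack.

1

-8   [-8]
neg  [8]
-9   [8, -9]
add  [-1]
neg  [1]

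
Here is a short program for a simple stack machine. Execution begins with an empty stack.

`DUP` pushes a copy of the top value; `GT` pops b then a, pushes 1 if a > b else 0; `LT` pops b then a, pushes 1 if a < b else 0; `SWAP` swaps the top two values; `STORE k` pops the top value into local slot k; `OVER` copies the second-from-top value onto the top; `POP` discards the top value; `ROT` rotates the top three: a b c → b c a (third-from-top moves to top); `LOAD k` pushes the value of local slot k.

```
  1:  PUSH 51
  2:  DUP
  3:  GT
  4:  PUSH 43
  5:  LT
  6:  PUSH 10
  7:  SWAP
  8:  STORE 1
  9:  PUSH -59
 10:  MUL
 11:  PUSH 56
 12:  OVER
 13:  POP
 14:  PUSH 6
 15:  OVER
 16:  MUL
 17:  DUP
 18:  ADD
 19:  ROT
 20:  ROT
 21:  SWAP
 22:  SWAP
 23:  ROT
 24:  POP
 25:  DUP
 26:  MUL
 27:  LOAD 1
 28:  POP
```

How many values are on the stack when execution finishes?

PUSH 51  : 51
DUP      : 51 51
GT       : 0
PUSH 43  : 0 43
LT       : 1
PUSH 10  : 1 10
SWAP     : 10 1
STORE 1  : 10
PUSH -59 : 10 -59
MUL      : -590
PUSH 56  : -590 56
OVER     : -590 56 -590
POP      : -590 56
PUSH 6   : -590 56 6
OVER     : -590 56 6 56
MUL      : -590 56 336
DUP      : -590 56 336 336
ADD      : -590 56 672
ROT      : 56 672 -590
ROT      : 672 -590 56
SWAP     : 672 56 -590
SWAP     : 672 -590 56
ROT      : -590 56 672
POP      : -590 56
DUP      : -590 56 56
MUL      : -590 3136
LOAD 1   : -590 3136 1
POP      : -590 3136

2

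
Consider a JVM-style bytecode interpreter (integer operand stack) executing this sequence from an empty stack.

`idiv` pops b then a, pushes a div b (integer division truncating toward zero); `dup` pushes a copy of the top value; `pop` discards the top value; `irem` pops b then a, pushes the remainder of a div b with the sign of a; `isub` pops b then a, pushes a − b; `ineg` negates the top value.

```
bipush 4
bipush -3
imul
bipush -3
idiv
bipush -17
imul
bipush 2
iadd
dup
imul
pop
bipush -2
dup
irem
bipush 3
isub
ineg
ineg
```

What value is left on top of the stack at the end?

-3

bipush 4    4
bipush -3   4 -3
imul        -12
bipush -3   -12 -3
idiv        4
bipush -17  4 -17
imul        -68
bipush 2    -68 2
iadd        -66
dup         -66 -66
imul        4356
pop         (empty)
bipush -2   -2
dup         -2 -2
irem        0
bipush 3    0 3
isub        -3
ineg        3
ineg        -3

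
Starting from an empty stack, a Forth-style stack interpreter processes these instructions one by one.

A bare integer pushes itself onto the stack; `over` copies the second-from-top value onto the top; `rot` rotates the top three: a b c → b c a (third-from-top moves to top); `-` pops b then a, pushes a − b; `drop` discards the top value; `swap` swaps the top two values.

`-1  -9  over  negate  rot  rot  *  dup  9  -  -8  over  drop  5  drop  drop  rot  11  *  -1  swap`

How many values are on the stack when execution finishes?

-1     : [-1]
-9     : [-1, -9]
over   : [-1, -9, -1]
negate : [-1, -9, 1]
rot    : [-9, 1, -1]
rot    : [1, -1, -9]
*      : [1, 9]
dup    : [1, 9, 9]
9      : [1, 9, 9, 9]
-      : [1, 9, 0]
-8     : [1, 9, 0, -8]
over   : [1, 9, 0, -8, 0]
drop   : [1, 9, 0, -8]
5      : [1, 9, 0, -8, 5]
drop   : [1, 9, 0, -8]
drop   : [1, 9, 0]
rot    : [9, 0, 1]
11     : [9, 0, 1, 11]
*      : [9, 0, 11]
-1     : [9, 0, 11, -1]
swap   : [9, 0, -1, 11]

4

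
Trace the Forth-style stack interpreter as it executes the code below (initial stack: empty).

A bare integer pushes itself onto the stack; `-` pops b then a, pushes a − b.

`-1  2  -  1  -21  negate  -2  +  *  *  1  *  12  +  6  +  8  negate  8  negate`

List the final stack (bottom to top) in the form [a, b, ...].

-1     -> -1
2      -> -1 2
-      -> -3
1      -> -3 1
-21    -> -3 1 -21
negate -> -3 1 21
-2     -> -3 1 21 -2
+      -> -3 1 19
*      -> -3 19
*      -> -57
1      -> -57 1
*      -> -57
12     -> -57 12
+      -> -45
6      -> -45 6
+      -> -39
8      -> -39 8
negate -> -39 -8
8      -> -39 -8 8
negate -> -39 -8 -8

[-39, -8, -8]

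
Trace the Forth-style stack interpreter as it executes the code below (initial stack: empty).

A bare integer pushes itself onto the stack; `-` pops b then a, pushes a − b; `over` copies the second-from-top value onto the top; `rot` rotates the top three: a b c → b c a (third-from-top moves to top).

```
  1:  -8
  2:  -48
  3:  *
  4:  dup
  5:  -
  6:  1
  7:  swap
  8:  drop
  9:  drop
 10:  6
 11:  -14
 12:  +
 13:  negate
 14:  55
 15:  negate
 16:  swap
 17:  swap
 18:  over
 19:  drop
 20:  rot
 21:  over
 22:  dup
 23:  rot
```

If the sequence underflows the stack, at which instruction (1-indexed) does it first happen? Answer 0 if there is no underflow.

20

-8     → -8
-48    → -8 -48
*      → 384
dup    → 384 384
-      → 0
1      → 0 1
swap   → 1 0
drop   → 1
drop   → (empty)
6      → 6
-14    → 6 -14
+      → -8
negate → 8
55     → 8 55
negate → 8 -55
swap   → -55 8
swap   → 8 -55
over   → 8 -55 8
drop   → 8 -55
rot  — needs 3 operands, stack has 2 → underflow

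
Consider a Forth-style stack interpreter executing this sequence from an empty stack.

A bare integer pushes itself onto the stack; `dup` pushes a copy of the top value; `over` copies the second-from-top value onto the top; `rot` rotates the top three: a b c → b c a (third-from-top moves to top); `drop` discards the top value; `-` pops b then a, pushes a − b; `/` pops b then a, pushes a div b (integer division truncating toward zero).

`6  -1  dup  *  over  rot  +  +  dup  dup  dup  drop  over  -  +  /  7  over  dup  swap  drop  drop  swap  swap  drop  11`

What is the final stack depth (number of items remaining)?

2

6    → 6
-1   → 6 -1
dup  → 6 -1 -1
*    → 6 1
over → 6 1 6
rot  → 1 6 6
+    → 1 12
+    → 13
dup  → 13 13
dup  → 13 13 13
dup  → 13 13 13 13
drop → 13 13 13
over → 13 13 13 13
-    → 13 13 0
+    → 13 13
/    → 1
7    → 1 7
over → 1 7 1
dup  → 1 7 1 1
swap → 1 7 1 1
drop → 1 7 1
drop → 1 7
swap → 7 1
swap → 1 7
drop → 1
11   → 1 11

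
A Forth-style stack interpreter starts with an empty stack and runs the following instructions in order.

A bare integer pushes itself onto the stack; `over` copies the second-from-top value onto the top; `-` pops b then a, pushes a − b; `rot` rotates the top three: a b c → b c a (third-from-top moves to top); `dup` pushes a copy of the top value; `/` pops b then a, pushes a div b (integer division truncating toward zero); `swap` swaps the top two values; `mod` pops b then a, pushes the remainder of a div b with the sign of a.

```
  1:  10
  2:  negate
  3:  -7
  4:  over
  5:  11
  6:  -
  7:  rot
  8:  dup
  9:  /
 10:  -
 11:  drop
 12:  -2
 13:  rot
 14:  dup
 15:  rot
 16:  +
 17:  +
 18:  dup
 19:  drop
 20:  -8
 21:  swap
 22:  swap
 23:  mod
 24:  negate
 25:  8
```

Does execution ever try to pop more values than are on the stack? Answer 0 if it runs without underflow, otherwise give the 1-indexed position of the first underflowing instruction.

13

10     : 10
negate : -10
-7     : -10 -7
over   : -10 -7 -10
11     : -10 -7 -10 11
-      : -10 -7 -21
rot    : -7 -21 -10
dup    : -7 -21 -10 -10
/      : -7 -21 1
-      : -7 -22
drop   : -7
-2     : -7 -2
rot  — needs 3 operands, stack has 2 → underflow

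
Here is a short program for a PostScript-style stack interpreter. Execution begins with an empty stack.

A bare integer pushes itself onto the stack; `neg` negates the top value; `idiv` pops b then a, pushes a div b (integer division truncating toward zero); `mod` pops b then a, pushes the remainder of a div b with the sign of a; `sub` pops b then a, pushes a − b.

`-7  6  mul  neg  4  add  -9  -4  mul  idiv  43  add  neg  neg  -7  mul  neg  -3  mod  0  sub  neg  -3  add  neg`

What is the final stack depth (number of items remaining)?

-7    [-7]
6     [-7, 6]
mul   [-42]
neg   [42]
4     [42, 4]
add   [46]
-9    [46, -9]
-4    [46, -9, -4]
mul   [46, 36]
idiv  [1]
43    [1, 43]
add   [44]
neg   [-44]
neg   [44]
-7    [44, -7]
mul   [-308]
neg   [308]
-3    [308, -3]
mod   [2]
0     [2, 0]
sub   [2]
neg   [-2]
-3    [-2, -3]
add   [-5]
neg   [5]

1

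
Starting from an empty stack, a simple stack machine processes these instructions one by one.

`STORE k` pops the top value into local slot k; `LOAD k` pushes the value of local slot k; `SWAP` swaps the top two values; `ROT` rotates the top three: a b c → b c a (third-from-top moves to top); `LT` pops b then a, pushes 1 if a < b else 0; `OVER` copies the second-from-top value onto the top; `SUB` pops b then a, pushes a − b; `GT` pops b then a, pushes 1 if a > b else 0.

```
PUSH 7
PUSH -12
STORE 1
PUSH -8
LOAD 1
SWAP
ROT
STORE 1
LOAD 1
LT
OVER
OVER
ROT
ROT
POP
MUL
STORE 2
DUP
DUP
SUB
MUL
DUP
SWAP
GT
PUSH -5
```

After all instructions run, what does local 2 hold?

1

PUSH 7   : 7
PUSH -12 : 7 -12
STORE 1  : 7
PUSH -8  : 7 -8
LOAD 1   : 7 -8 -12
SWAP     : 7 -12 -8
ROT      : -12 -8 7
STORE 1  : -12 -8
LOAD 1   : -12 -8 7
LT       : -12 1
OVER     : -12 1 -12
OVER     : -12 1 -12 1
ROT      : -12 -12 1 1
ROT      : -12 1 1 -12
POP      : -12 1 1
MUL      : -12 1
STORE 2  : -12
DUP      : -12 -12
DUP      : -12 -12 -12
SUB      : -12 0
MUL      : 0
DUP      : 0 0
SWAP     : 0 0
GT       : 0
PUSH -5  : 0 -5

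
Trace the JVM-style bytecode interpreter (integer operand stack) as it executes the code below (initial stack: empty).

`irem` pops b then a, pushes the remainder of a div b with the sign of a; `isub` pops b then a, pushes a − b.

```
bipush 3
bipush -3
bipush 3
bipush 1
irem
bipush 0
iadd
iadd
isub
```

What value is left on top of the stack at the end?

6

bipush 3  -> 3
bipush -3 -> 3 -3
bipush 3  -> 3 -3 3
bipush 1  -> 3 -3 3 1
irem      -> 3 -3 0
bipush 0  -> 3 -3 0 0
iadd      -> 3 -3 0
iadd      -> 3 -3
isub      -> 6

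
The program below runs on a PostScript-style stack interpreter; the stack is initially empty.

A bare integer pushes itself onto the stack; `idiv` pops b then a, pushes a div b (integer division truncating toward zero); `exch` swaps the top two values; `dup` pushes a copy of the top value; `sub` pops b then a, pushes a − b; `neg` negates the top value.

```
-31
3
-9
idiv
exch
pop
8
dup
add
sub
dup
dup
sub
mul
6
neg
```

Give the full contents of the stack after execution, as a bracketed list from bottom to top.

-31  : [-31]
3    : [-31, 3]
-9   : [-31, 3, -9]
idiv : [-31, 0]
exch : [0, -31]
pop  : [0]
8    : [0, 8]
dup  : [0, 8, 8]
add  : [0, 16]
sub  : [-16]
dup  : [-16, -16]
dup  : [-16, -16, -16]
sub  : [-16, 0]
mul  : [0]
6    : [0, 6]
neg  : [0, -6]

[0, -6]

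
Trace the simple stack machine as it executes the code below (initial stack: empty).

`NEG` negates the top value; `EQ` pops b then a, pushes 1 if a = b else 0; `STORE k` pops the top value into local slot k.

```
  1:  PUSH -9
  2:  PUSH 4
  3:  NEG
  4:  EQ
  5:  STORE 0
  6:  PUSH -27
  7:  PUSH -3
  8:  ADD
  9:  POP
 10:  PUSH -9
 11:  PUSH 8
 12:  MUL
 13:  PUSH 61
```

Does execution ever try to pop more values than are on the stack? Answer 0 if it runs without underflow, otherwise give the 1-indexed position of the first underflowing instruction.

PUSH -9  → -9
PUSH 4   → -9 4
NEG      → -9 -4
EQ       → 0
STORE 0  → (empty)
PUSH -27 → -27
PUSH -3  → -27 -3
ADD      → -30
POP      → (empty)
PUSH -9  → -9
PUSH 8   → -9 8
MUL      → -72
PUSH 61  → -72 61

0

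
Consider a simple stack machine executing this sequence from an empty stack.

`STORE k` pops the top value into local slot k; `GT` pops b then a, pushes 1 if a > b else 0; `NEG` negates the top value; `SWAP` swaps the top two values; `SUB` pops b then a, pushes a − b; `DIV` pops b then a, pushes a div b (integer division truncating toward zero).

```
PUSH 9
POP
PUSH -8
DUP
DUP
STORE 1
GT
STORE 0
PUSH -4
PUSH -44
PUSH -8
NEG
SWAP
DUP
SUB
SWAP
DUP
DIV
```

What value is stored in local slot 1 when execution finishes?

PUSH 9   : 9
POP      : (empty)
PUSH -8  : -8
DUP      : -8 -8
DUP      : -8 -8 -8
STORE 1  : -8 -8
GT       : 0
STORE 0  : (empty)
PUSH -4  : -4
PUSH -44 : -4 -44
PUSH -8  : -4 -44 -8
NEG      : -4 -44 8
SWAP     : -4 8 -44
DUP      : -4 8 -44 -44
SUB      : -4 8 0
SWAP     : -4 0 8
DUP      : -4 0 8 8
DIV      : -4 0 1

-8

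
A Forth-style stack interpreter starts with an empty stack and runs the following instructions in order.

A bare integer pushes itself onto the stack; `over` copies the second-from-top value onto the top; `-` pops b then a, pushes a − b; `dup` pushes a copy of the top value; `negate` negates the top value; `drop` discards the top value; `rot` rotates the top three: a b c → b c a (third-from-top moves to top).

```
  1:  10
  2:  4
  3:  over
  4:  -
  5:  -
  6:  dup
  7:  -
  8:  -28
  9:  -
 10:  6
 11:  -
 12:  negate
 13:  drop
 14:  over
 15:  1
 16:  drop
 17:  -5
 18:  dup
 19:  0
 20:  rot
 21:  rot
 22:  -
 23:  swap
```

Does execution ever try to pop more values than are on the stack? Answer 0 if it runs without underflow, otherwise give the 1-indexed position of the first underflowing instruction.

10     → 10
4      → 10 4
over   → 10 4 10
-      → 10 -6
-      → 16
dup    → 16 16
-      → 0
-28    → 0 -28
-      → 28
6      → 28 6
-      → 22
negate → -22
drop   → (empty)
over  — needs 2 operands, stack has 0 → underflow

14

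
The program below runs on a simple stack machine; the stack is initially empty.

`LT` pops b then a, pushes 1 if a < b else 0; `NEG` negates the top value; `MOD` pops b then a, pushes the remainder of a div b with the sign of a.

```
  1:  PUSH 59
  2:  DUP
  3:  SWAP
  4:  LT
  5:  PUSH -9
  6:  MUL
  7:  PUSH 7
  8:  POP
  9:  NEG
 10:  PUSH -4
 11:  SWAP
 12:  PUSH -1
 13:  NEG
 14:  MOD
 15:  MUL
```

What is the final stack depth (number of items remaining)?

PUSH 59 : [59]
DUP     : [59, 59]
SWAP    : [59, 59]
LT      : [0]
PUSH -9 : [0, -9]
MUL     : [0]
PUSH 7  : [0, 7]
POP     : [0]
NEG     : [0]
PUSH -4 : [0, -4]
SWAP    : [-4, 0]
PUSH -1 : [-4, 0, -1]
NEG     : [-4, 0, 1]
MOD     : [-4, 0]
MUL     : [0]

1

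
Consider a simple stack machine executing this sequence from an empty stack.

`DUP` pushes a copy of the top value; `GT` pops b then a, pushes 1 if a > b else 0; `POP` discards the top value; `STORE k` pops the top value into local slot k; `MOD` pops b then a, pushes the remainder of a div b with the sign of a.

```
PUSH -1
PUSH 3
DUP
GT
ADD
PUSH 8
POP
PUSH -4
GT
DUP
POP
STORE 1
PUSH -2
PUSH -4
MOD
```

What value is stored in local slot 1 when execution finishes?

1

PUSH -1 → -1
PUSH 3  → -1 3
DUP     → -1 3 3
GT      → -1 0
ADD     → -1
PUSH 8  → -1 8
POP     → -1
PUSH -4 → -1 -4
GT      → 1
DUP     → 1 1
POP     → 1
STORE 1 → (empty)
PUSH -2 → -2
PUSH -4 → -2 -4
MOD     → -2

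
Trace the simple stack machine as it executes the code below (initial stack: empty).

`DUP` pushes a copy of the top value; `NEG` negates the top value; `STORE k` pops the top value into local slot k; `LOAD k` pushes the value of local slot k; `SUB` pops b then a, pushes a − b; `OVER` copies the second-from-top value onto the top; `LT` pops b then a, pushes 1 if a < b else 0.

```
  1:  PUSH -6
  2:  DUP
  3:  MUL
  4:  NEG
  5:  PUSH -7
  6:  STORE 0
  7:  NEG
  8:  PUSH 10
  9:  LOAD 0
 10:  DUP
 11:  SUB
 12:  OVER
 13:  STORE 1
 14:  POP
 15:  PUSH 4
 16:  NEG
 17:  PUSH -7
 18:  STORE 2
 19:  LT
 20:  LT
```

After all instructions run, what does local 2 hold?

PUSH -6 -> [-6]
DUP     -> [-6, -6]
MUL     -> [36]
NEG     -> [-36]
PUSH -7 -> [-36, -7]
STORE 0 -> [-36]
NEG     -> [36]
PUSH 10 -> [36, 10]
LOAD 0  -> [36, 10, -7]
DUP     -> [36, 10, -7, -7]
SUB     -> [36, 10, 0]
OVER    -> [36, 10, 0, 10]
STORE 1 -> [36, 10, 0]
POP     -> [36, 10]
PUSH 4  -> [36, 10, 4]
NEG     -> [36, 10, -4]
PUSH -7 -> [36, 10, -4, -7]
STORE 2 -> [36, 10, -4]
LT      -> [36, 0]
LT      -> [0]

-7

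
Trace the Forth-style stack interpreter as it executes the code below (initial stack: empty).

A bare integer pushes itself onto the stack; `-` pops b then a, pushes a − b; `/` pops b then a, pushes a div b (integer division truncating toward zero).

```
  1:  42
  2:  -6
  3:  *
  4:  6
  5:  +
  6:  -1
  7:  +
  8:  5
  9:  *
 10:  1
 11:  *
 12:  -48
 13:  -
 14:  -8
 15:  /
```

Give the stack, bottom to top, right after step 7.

42  42
-6  42 -6
*   -252
6   -252 6
+   -246
-1  -246 -1
+   -247

[-247]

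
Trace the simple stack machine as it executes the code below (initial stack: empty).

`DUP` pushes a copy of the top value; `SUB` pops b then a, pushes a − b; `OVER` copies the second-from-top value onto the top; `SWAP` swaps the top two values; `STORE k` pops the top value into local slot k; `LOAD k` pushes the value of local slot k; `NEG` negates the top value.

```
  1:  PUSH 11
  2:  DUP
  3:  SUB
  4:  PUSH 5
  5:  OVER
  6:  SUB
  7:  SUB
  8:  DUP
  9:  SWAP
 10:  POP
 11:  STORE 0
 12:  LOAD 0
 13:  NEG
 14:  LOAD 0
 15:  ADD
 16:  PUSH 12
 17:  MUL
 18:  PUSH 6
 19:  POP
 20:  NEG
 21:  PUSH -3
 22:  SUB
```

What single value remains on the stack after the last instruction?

PUSH 11 → 11
DUP     → 11 11
SUB     → 0
PUSH 5  → 0 5
OVER    → 0 5 0
SUB     → 0 5
SUB     → -5
DUP     → -5 -5
SWAP    → -5 -5
POP     → -5
STORE 0 → (empty)
LOAD 0  → -5
NEG     → 5
LOAD 0  → 5 -5
ADD     → 0
PUSH 12 → 0 12
MUL     → 0
PUSH 6  → 0 6
POP     → 0
NEG     → 0
PUSH -3 → 0 -3
SUB     → 3

3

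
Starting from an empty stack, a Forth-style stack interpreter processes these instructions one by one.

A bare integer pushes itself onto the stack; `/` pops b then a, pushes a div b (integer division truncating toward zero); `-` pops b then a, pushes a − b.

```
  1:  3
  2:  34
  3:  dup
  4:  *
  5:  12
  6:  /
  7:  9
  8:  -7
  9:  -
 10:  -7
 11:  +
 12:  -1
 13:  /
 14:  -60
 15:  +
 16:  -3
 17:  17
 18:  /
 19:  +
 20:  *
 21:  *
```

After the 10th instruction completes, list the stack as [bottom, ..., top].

3   : 3
34  : 3 34
dup : 3 34 34
*   : 3 1156
12  : 3 1156 12
/   : 3 96
9   : 3 96 9
-7  : 3 96 9 -7
-   : 3 96 16
-7  : 3 96 16 -7

[3, 96, 16, -7]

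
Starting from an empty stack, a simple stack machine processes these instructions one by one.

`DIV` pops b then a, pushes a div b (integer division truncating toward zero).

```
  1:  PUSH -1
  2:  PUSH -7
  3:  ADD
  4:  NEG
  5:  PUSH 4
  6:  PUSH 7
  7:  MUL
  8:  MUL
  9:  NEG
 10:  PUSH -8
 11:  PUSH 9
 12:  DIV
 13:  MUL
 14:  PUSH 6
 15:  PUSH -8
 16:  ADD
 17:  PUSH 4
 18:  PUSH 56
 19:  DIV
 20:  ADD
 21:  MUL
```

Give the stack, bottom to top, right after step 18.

[0, -2, 4, 56]

PUSH -1  [-1]
PUSH -7  [-1, -7]
ADD      [-8]
NEG      [8]
PUSH 4   [8, 4]
PUSH 7   [8, 4, 7]
MUL      [8, 28]
MUL      [224]
NEG      [-224]
PUSH -8  [-224, -8]
PUSH 9   [-224, -8, 9]
DIV      [-224, 0]
MUL      [0]
PUSH 6   [0, 6]
PUSH -8  [0, 6, -8]
ADD      [0, -2]
PUSH 4   [0, -2, 4]
PUSH 56  [0, -2, 4, 56]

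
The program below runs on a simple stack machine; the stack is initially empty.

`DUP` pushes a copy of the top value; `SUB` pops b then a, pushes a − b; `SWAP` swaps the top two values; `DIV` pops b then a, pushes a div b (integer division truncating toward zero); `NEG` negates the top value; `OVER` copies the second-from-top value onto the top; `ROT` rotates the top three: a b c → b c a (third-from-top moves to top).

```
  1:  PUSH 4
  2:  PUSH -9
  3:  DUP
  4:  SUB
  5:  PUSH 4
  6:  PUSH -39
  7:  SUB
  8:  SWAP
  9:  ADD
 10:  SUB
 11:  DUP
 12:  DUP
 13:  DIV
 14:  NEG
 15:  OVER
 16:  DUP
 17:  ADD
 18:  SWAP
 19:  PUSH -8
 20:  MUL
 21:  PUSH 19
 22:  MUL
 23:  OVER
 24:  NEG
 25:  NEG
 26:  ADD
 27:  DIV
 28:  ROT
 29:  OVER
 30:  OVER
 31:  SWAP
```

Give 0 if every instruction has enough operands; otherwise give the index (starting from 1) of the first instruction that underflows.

28

PUSH 4    4
PUSH -9   4 -9
DUP       4 -9 -9
SUB       4 0
PUSH 4    4 0 4
PUSH -39  4 0 4 -39
SUB       4 0 43
SWAP      4 43 0
ADD       4 43
SUB       -39
DUP       -39 -39
DUP       -39 -39 -39
DIV       -39 1
NEG       -39 -1
OVER      -39 -1 -39
DUP       -39 -1 -39 -39
ADD       -39 -1 -78
SWAP      -39 -78 -1
PUSH -8   -39 -78 -1 -8
MUL       -39 -78 8
PUSH 19   -39 -78 8 19
MUL       -39 -78 152
OVER      -39 -78 152 -78
NEG       -39 -78 152 78
NEG       -39 -78 152 -78
ADD       -39 -78 74
DIV       -39 -1
ROT  — needs 3 operands, stack has 2 → underflow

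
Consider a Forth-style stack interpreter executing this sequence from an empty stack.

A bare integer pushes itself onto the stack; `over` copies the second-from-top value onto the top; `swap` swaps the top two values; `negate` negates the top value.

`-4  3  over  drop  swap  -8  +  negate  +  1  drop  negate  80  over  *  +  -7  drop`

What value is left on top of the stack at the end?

-4      [-4]
3       [-4, 3]
over    [-4, 3, -4]
drop    [-4, 3]
swap    [3, -4]
-8      [3, -4, -8]
+       [3, -12]
negate  [3, 12]
+       [15]
1       [15, 1]
drop    [15]
negate  [-15]
80      [-15, 80]
over    [-15, 80, -15]
*       [-15, -1200]
+       [-1215]
-7      [-1215, -7]
drop    [-1215]

-1215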